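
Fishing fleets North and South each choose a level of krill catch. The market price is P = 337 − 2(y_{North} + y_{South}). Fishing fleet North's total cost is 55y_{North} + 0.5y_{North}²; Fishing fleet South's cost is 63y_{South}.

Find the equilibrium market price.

Fishing fleet North's profit: π = y_{North}(337 − 2(y_{North} + y_{South})) − 55y_{North} − 0.5y_{North}².
∂π/∂y_{North} = 282 − 5y_{North} − 2y_{South} = 0, so y_{North} = 56.4 − 0.4y_{South}.
For South: ∂π/∂y_{South} = 274 − 4y_{South} − 2y_{North} = 0 ⇒ y_{South} = 68.5 − 0.5y_{North}.
Plugging y_{South} into North's best response: y_{North} = 56.4 − 0.4(68.5 − 0.5y_{North}) ⇒ 0.8y_{North} = 29, so y_{North} = 36.25.
Then y_{South} = 68.5 − 0.5·36.25 = 50.375.
Equilibrium price: P = 337 − 2·86.625 = 163.75.

163.75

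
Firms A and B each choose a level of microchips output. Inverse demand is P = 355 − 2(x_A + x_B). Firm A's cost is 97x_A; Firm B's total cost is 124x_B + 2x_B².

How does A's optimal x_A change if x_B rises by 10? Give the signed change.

Firm A's profit: π = x_A(355 − 2(x_A + x_B)) − 97x_A.
∂π/∂x_A = 258 − 4x_A − 2x_B = 0, so x_A = 64.5 − 0.5x_B.
The reaction-function slope is −0.5, so a 10-unit rise in x_B moves x_A by −0.5 × 10 = −5. A's best response falls — the actions are strategic substitutes.

-5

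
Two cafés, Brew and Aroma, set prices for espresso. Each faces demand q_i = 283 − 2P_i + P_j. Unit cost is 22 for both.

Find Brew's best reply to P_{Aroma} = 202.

Brew's profit: π = (P_{Brew} − 22)(283 − 2P_{Brew} + P_{Aroma}).
∂π/∂P_{Brew} = 327 − 4P_{Brew} + P_{Aroma} = 0 ⇒ P_{Brew} = 81.75 + 0.25P_{Aroma}.
At P_{Aroma} = 202: P_{Brew} = 81.75 + 0.25·202 = 132.25.

132.25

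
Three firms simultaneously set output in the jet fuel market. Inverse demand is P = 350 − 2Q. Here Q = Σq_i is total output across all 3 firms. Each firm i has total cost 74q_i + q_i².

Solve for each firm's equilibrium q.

27.6

A representative firm's profit is π_i = q_i(350 − 2Q) − 74q_i − q_i², with Q = q_i + Σ_{j≠i} q_j.
First-order condition: 276 − 6q_i − 2Σ_{j≠i} q_j = 0.
With identical firms, set every q_j = q: then 276 − 6q − 4q = 0, i.e. q = 276/10 = 27.6.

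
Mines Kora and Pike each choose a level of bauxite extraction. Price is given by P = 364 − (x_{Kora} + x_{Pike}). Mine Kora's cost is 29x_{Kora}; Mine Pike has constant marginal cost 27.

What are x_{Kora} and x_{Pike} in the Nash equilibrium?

111, 113

Mine Kora's profit: π = x_{Kora}(364 − (x_{Kora} + x_{Pike})) − 29x_{Kora}.
∂π/∂x_{Kora} = 335 − 2x_{Kora} − x_{Pike} = 0, so x_{Kora} = 167.5 − 0.5x_{Pike}.
By the same steps for Pike: x_{Pike} = 168.5 − 0.5x_{Kora}.
Substituting the second reaction function into the first: x_{Kora} = 167.5 − 0.5(168.5 − 0.5x_{Kora}), which gives 0.75x_{Kora} = 83.25 ⇒ x_{Kora} = 111.
Then x_{Pike} = 168.5 − 0.5·111 = 113.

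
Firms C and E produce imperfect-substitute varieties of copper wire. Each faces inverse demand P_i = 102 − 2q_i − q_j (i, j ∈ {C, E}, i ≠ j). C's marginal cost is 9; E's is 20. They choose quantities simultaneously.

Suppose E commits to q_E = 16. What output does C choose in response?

19.25

Firm C's profit: π = q_C(102 − 2q_C − q_E) − 9q_C.
∂π/∂q_C = 93 − 4q_C − q_E = 0 ⇒ q_C = 23.25 − 0.25q_E.
At q_E = 16: q_C = 23.25 − 0.25·16 = 19.25.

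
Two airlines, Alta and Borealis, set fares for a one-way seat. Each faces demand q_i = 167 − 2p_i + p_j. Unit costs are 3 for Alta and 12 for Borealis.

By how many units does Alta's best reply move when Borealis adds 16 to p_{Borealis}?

Alta's profit: π = (p_{Alta} − 3)(167 − 2p_{Alta} + p_{Borealis}).
∂π/∂p_{Alta} = 173 − 4p_{Alta} + p_{Borealis} = 0 ⇒ p_{Alta} = 43.25 + 0.25p_{Borealis}.
The reaction-function slope is 0.25, so a 16-unit rise in p_{Borealis} moves p_{Alta} by 0.25 × 16 = 4. Alta's best response rises — the actions are strategic complements.

4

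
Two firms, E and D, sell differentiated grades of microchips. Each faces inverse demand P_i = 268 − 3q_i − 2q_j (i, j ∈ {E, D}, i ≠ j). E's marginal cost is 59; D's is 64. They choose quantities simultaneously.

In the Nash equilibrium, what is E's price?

138.3125

Firm E's profit: π = q_E(268 − 3q_E − 2q_D) − 59q_E.
∂π/∂q_E = 209 − 6q_E − 2q_D = 0 ⇒ q_E = 209/6 − (1/3)q_D.
Similarly q_D = 34 − (1/3)q_E.
Substituting the second reaction function into the first: q_E = 209/6 − (1/3)(34 − (1/3)q_E), which gives (8/9)q_E = 23.5 ⇒ q_E = 26.4375.
Then q_D = 34 − (1/3)·26.4375 = 25.1875.
P_E = 268 − 3·26.4375 − 2·25.1875 = 138.3125.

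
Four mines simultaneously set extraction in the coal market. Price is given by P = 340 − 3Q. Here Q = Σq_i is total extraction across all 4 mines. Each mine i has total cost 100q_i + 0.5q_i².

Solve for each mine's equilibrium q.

A representative mine's profit is π_i = q_i(340 − 3Q) − 100q_i − 0.5q_i², with Q = q_i + Σ_{j≠i} q_j.
First-order condition: 240 − 7q_i − 3Σ_{j≠i} q_j = 0.
In a symmetric equilibrium every mine chooses the same q, so Σ_{j≠i} q_j = 3q. The condition becomes 240 − 16q = 0, giving q = 240/16 = 15.

15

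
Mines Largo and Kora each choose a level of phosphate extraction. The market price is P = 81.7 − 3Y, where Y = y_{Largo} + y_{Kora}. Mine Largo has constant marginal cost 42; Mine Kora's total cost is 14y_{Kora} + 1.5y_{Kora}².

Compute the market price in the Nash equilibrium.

52.28

Mine Largo's profit: π = y_{Largo}(81.7 − 3(y_{Largo} + y_{Kora})) − 42y_{Largo}.
∂π/∂y_{Largo} = 39.7 − 6y_{Largo} − 3y_{Kora} = 0, so y_{Largo} = 397/60 − 0.5y_{Kora}.
For Kora: ∂π/∂y_{Kora} = 67.7 − 9y_{Kora} − 3y_{Largo} = 0 ⇒ y_{Kora} = 677/90 − (1/3)y_{Largo}.
Substituting the second reaction function into the first: y_{Largo} = 397/60 − 0.5(677/90 − (1/3)y_{Largo}), which gives (5/6)y_{Largo} = 257/90 ⇒ y_{Largo} = 257/75.
Then y_{Kora} = 677/90 − (1/3)·(257/75) = 6.38.
Equilibrium price: P = 81.7 − 3·(1471/150) = 52.28.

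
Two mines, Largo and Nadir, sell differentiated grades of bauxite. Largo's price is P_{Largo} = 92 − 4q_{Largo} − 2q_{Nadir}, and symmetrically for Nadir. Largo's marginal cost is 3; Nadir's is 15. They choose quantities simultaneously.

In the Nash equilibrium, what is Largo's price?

40.2

Mine Largo's profit: π = q_{Largo}(92 − 4q_{Largo} − 2q_{Nadir}) − 3q_{Largo}.
∂π/∂q_{Largo} = 89 − 8q_{Largo} − 2q_{Nadir} = 0 ⇒ q_{Largo} = 11.125 − 0.25q_{Nadir}.
Similarly q_{Nadir} = 9.625 − 0.25q_{Largo}.
Solving the two reaction functions simultaneously: (1 − (−0.25)(−0.25))q_{Largo} = 11.125 − 0.25·9.625, so 0.9375q_{Largo} = 279/32 and q_{Largo} = 9.3.
Then q_{Nadir} = 9.625 − 0.25·9.3 = 7.3.
P_{Largo} = 92 − 4·9.3 − 2·7.3 = 40.2.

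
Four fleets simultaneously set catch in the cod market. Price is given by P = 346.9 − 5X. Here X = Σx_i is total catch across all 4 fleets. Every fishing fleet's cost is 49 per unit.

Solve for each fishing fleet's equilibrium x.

11.916

A representative fishing fleet's profit is π_i = x_i(346.9 − 5X) − 49x_i, with X = x_i + Σ_{j≠i} x_j.
First-order condition: 297.9 − 10x_i − 5Σ_{j≠i} x_j = 0.
With identical fishing fleets, set every x_j = x: then 297.9 − 10x − 15x = 0, i.e. x = 297.9/25 = 11.916.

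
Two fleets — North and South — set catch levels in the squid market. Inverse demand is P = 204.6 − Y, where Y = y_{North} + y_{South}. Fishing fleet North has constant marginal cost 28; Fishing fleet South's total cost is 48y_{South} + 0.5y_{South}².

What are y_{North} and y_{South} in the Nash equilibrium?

74.64, 27.32

Fishing fleet North's profit: π = y_{North}(204.6 − (y_{North} + y_{South})) − 28y_{North}.
∂π/∂y_{North} = 176.6 − 2y_{North} − y_{South} = 0, so y_{North} = 88.3 − 0.5y_{South}.
For South: ∂π/∂y_{South} = 156.6 − 3y_{South} − y_{North} = 0 ⇒ y_{South} = 52.2 − (1/3)y_{North}.
Solving the two reaction functions simultaneously: (1 − (−0.5)(−1/3))y_{North} = 88.3 − 0.5·52.2, so (5/6)y_{North} = 62.2 and y_{North} = 74.64.
Then y_{South} = 52.2 − (1/3)·74.64 = 27.32.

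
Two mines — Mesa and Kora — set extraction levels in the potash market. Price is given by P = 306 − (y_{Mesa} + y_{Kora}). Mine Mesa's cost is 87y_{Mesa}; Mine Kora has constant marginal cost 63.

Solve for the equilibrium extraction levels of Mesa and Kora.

65, 89

Mine Mesa's profit: π = y_{Mesa}(306 − (y_{Mesa} + y_{Kora})) − 87y_{Mesa}.
∂π/∂y_{Mesa} = 219 − 2y_{Mesa} − y_{Kora} = 0, so y_{Mesa} = 109.5 − 0.5y_{Kora}.
By the same steps for Kora: y_{Kora} = 121.5 − 0.5y_{Mesa}.
Solving the two reaction functions simultaneously: (1 − (−0.5)(−0.5))y_{Mesa} = 109.5 − 0.5·121.5, so 0.75y_{Mesa} = 48.75 and y_{Mesa} = 65.
Then y_{Kora} = 121.5 − 0.5·65 = 89.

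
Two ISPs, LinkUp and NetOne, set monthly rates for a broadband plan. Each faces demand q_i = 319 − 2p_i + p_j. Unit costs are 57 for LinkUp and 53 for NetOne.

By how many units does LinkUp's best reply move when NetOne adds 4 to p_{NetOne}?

1

LinkUp's profit: π = (p_{LinkUp} − 57)(319 − 2p_{LinkUp} + p_{NetOne}).
∂π/∂p_{LinkUp} = 433 − 4p_{LinkUp} + p_{NetOne} = 0 ⇒ p_{LinkUp} = 108.25 + 0.25p_{NetOne}.
The reaction-function slope is 0.25, so a 4-unit rise in p_{NetOne} moves p_{LinkUp} by 0.25 × 4 = 1. LinkUp's best response rises — the actions are strategic complements.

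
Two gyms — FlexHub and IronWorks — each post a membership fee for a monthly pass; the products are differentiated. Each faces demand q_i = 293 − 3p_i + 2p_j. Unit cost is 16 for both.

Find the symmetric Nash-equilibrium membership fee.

85.25

FlexHub's profit: π = (p_{FlexHub} − 16)(293 − 3p_{FlexHub} + 2p_{IronWorks}).
∂π/∂p_{FlexHub} = 341 − 6p_{FlexHub} + 2p_{IronWorks} = 0 ⇒ p_{FlexHub} = 341/6 + (1/3)p_{IronWorks}.
The game is symmetric, so in equilibrium p_{IronWorks} = p_{FlexHub}: the reaction function gives (2/3)p_{FlexHub} = 341/6, hence p_{FlexHub} = 85.25.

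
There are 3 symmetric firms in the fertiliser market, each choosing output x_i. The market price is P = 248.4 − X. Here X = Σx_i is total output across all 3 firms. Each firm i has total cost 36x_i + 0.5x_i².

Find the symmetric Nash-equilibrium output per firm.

A representative firm's profit is π_i = x_i(248.4 − X) − 36x_i − 0.5x_i², with X = x_i + Σ_{j≠i} x_j.
First-order condition: 212.4 − 3x_i − Σ_{j≠i} x_j = 0.
With identical firms, set every x_j = x: then 212.4 − 3x − 2x = 0, i.e. x = 212.4/5 = 42.48.

42.48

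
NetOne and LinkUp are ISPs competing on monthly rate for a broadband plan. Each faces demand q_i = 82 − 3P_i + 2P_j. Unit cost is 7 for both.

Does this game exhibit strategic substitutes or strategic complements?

NetOne's profit: π = (P_{NetOne} − 7)(82 − 3P_{NetOne} + 2P_{LinkUp}).
∂π/∂P_{NetOne} = 103 − 6P_{NetOne} + 2P_{LinkUp} = 0 ⇒ P_{NetOne} = 103/6 + (1/3)P_{LinkUp}.
The best-response slope dP_{NetOne}/dP_{LinkUp} = 1/3 > 0: the reaction function is upward-sloping, so the choices are strategic complements.

strategic complements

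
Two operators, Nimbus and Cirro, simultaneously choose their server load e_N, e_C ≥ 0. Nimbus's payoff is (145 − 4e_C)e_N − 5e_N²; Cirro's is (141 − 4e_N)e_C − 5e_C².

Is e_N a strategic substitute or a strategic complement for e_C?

Expanding Nimbus's payoff: 145e_N − 4e_Ce_N − 5e_N².
∂π/∂e_N = 145 − 4e_C − 10e_N = 0, so e_N = 14.5 − 0.4e_C.
The best-response slope de_N/de_C = −0.4 < 0: the reaction function is downward-sloping, so the choices are strategic substitutes.

strategic substitutes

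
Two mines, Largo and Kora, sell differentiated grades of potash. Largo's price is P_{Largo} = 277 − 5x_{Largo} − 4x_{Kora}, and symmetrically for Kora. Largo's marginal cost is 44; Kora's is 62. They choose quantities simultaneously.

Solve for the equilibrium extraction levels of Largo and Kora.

17.5, 14.5

Mine Largo's profit: π = x_{Largo}(277 − 5x_{Largo} − 4x_{Kora}) − 44x_{Largo}.
∂π/∂x_{Largo} = 233 − 10x_{Largo} − 4x_{Kora} = 0 ⇒ x_{Largo} = 23.3 − 0.4x_{Kora}.
Similarly x_{Kora} = 21.5 − 0.4x_{Largo}.
Plugging x_{Kora} into Largo's best response: x_{Largo} = 23.3 − 0.4(21.5 − 0.4x_{Largo}) ⇒ 0.84x_{Largo} = 14.7, so x_{Largo} = 17.5.
Then x_{Kora} = 21.5 − 0.4·17.5 = 14.5.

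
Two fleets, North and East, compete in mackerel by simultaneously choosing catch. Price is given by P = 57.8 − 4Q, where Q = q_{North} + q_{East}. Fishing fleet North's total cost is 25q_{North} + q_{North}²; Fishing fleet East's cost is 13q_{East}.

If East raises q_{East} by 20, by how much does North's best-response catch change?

-8

Fishing fleet North's profit: π = q_{North}(57.8 − 4(q_{North} + q_{East})) − 25q_{North} − q_{North}².
∂π/∂q_{North} = 32.8 − 10q_{North} − 4q_{East} = 0, so q_{North} = 3.28 − 0.4q_{East}.
The reaction-function slope is −0.4, so a 20-unit rise in q_{East} moves q_{North} by −0.4 × 20 = −8. North's best response falls — the actions are strategic substitutes.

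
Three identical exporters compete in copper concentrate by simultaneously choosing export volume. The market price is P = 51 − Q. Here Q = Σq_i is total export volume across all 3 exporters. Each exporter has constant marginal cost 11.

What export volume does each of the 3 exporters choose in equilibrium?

10

A representative exporter's profit is π_i = q_i(51 − Q) − 11q_i, with Q = q_i + Σ_{j≠i} q_j.
First-order condition: 40 − 2q_i − Σ_{j≠i} q_j = 0.
With identical exporters, set every q_j = q: then 40 − 2q − 2q = 0, i.e. q = 40/4 = 10.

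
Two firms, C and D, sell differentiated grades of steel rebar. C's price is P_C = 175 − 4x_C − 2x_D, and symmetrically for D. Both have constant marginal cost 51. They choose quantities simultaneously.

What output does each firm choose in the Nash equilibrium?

12.4

Firm C's profit: π = x_C(175 − 4x_C − 2x_D) − 51x_C.
∂π/∂x_C = 124 − 8x_C − 2x_D = 0 ⇒ x_C = 15.5 − 0.25x_D.
The game is symmetric, so in equilibrium x_D = x_C: the reaction function gives 1.25x_C = 15.5, hence x_C = 12.4.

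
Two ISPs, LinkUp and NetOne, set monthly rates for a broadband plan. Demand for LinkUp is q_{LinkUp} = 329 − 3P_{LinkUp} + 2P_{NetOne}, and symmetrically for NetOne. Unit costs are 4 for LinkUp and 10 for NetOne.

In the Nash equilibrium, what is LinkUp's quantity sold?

247.125

LinkUp's profit: π = (P_{LinkUp} − 4)(329 − 3P_{LinkUp} + 2P_{NetOne}).
∂π/∂P_{LinkUp} = 341 − 6P_{LinkUp} + 2P_{NetOne} = 0 ⇒ P_{LinkUp} = 341/6 + (1/3)P_{NetOne}.
Similarly P_{NetOne} = 359/6 + (1/3)P_{LinkUp}.
Plugging P_{NetOne} into LinkUp's best response: P_{LinkUp} = 341/6 + (1/3)(359/6 + (1/3)P_{LinkUp}) ⇒ (8/9)P_{LinkUp} = 691/9, so P_{LinkUp} = 86.375.
Then P_{NetOne} = 359/6 + (1/3)·86.375 = 88.625.
q_{LinkUp} = 329 − 3·86.375 + 2·88.625 = 247.125.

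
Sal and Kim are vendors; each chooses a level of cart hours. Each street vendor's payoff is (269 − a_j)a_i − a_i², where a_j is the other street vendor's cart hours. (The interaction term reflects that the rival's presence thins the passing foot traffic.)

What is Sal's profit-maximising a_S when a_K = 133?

68

Sal's payoff is (269 − a_K)a_S − a_S².
∂π/∂a_S = 269 − a_K − 2a_S = 0, so a_S = 134.5 − 0.5a_K.
At a_K = 133: a_S = 134.5 − 0.5·133 = 68.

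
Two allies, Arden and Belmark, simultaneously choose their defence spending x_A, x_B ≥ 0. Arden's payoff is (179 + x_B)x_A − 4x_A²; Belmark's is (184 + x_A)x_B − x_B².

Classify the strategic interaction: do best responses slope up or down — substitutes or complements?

strategic complements

Expanding Arden's payoff: 179x_A + x_Bx_A − 4x_A².
∂π/∂x_A = 179 + x_B − 8x_A = 0, so x_A = 22.375 + 0.125x_B.
The best-response slope dx_A/dx_B = 0.125 > 0: the reaction function is upward-sloping, so the choices are strategic complements.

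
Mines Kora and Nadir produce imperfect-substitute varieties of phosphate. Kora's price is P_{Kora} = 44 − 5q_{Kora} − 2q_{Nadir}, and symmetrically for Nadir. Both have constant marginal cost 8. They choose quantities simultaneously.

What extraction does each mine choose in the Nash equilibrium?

3

Mine Kora's profit: π = q_{Kora}(44 − 5q_{Kora} − 2q_{Nadir}) − 8q_{Kora}.
∂π/∂q_{Kora} = 36 − 10q_{Kora} − 2q_{Nadir} = 0 ⇒ q_{Kora} = 3.6 − 0.2q_{Nadir}.
The game is symmetric, so in equilibrium q_{Nadir} = q_{Kora}: the reaction function gives 1.2q_{Kora} = 3.6, hence q_{Kora} = 3.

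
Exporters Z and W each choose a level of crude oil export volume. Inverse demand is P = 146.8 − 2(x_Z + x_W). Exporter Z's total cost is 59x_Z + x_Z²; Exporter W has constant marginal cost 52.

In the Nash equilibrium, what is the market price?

91.32

Exporter Z's profit: π = x_Z(146.8 − 2(x_Z + x_W)) − 59x_Z − x_Z².
∂π/∂x_Z = 87.8 − 6x_Z − 2x_W = 0, so x_Z = 439/30 − (1/3)x_W.
For W: ∂π/∂x_W = 94.8 − 4x_W − 2x_Z = 0 ⇒ x_W = 23.7 − 0.5x_Z.
Solving the two reaction functions simultaneously: (1 − (−1/3)(−0.5))x_Z = 439/30 − (1/3)·23.7, so (5/6)x_Z = 101/15 and x_Z = 8.08.
Then x_W = 23.7 − 0.5·8.08 = 19.66.
Equilibrium price: P = 146.8 − 2·27.74 = 91.32.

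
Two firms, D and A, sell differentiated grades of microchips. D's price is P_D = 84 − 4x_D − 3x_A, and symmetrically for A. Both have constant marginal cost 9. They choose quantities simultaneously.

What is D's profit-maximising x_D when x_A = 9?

6

Firm D's profit: π = x_D(84 − 4x_D − 3x_A) − 9x_D.
∂π/∂x_D = 75 − 8x_D − 3x_A = 0 ⇒ x_D = 9.375 − 0.375x_A.
At x_A = 9: x_D = 9.375 − 0.375·9 = 6.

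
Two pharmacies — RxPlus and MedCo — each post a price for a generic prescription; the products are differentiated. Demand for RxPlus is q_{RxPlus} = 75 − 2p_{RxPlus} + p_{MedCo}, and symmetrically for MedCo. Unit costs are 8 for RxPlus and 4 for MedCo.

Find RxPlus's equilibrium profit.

950.48

RxPlus's profit: π = (p_{RxPlus} − 8)(75 − 2p_{RxPlus} + p_{MedCo}).
∂π/∂p_{RxPlus} = 91 − 4p_{RxPlus} + p_{MedCo} = 0 ⇒ p_{RxPlus} = 22.75 + 0.25p_{MedCo}.
Similarly p_{MedCo} = 20.75 + 0.25p_{RxPlus}.
Substituting the second reaction function into the first: p_{RxPlus} = 22.75 + 0.25(20.75 + 0.25p_{RxPlus}), which gives 0.9375p_{RxPlus} = 27.9375 ⇒ p_{RxPlus} = 29.8.
Then p_{MedCo} = 20.75 + 0.25·29.8 = 28.2.
q_{RxPlus} = 75 − 2·29.8 + 28.2 = 43.6.
Profit = (29.8 − 8)·43.6 = 950.48.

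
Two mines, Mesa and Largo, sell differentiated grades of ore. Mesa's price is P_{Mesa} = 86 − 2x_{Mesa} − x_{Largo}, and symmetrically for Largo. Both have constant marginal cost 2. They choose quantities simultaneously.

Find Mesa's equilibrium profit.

Mine Mesa's profit: π = x_{Mesa}(86 − 2x_{Mesa} − x_{Largo}) − 2x_{Mesa}.
∂π/∂x_{Mesa} = 84 − 4x_{Mesa} − x_{Largo} = 0 ⇒ x_{Mesa} = 21 − 0.25x_{Largo}.
By symmetry x_{Largo} = x_{Mesa}; substituting into the reaction function, 1.25x_{Mesa} = 21 and x_{Mesa} = 16.8.
P_{Mesa} = 86 − 2·16.8 − 16.8 = 35.6.
Profit = (35.6 − 2)·16.8 = 564.48.

564.48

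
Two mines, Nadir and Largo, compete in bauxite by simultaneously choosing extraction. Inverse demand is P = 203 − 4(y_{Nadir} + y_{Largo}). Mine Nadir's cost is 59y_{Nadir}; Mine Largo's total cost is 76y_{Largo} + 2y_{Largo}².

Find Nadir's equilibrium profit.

Mine Nadir's profit: π = y_{Nadir}(203 − 4(y_{Nadir} + y_{Largo})) − 59y_{Nadir}.
∂π/∂y_{Nadir} = 144 − 8y_{Nadir} − 4y_{Largo} = 0, so y_{Nadir} = 18 − 0.5y_{Largo}.
For Largo: ∂π/∂y_{Largo} = 127 − 12y_{Largo} − 4y_{Nadir} = 0 ⇒ y_{Largo} = 127/12 − (1/3)y_{Nadir}.
Plugging y_{Largo} into Nadir's best response: y_{Nadir} = 18 − 0.5(127/12 − (1/3)y_{Nadir}) ⇒ (5/6)y_{Nadir} = 305/24, so y_{Nadir} = 15.25.
Then y_{Largo} = 127/12 − (1/3)·15.25 = 5.5.
Price P = 203 − 4·20.75 = 120.
Nadir's profit: (120 − 59)·15.25 = 930.25.

930.25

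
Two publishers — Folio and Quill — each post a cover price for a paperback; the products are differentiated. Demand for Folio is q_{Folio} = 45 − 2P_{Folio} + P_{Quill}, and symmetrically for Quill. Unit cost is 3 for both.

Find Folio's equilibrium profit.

Folio's profit: π = (P_{Folio} − 3)(45 − 2P_{Folio} + P_{Quill}).
∂π/∂P_{Folio} = 51 − 4P_{Folio} + P_{Quill} = 0 ⇒ P_{Folio} = 12.75 + 0.25P_{Quill}.
By symmetry P_{Quill} = P_{Folio}; substituting into the reaction function, 0.75P_{Folio} = 12.75 and P_{Folio} = 17.
q_{Folio} = 45 − 2·17 + 17 = 28.
Profit = (17 − 3)·28 = 392.

392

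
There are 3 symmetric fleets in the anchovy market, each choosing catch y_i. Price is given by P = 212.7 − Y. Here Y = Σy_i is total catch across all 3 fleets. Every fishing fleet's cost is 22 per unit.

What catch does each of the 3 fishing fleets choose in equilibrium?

47.675

A representative fishing fleet's profit is π_i = y_i(212.7 − Y) − 22y_i, with Y = y_i + Σ_{j≠i} y_j.
First-order condition: 190.7 − 2y_i − Σ_{j≠i} y_j = 0.
With identical fishing fleets, set every y_j = y: then 190.7 − 2y − 2y = 0, i.e. y = 190.7/4 = 47.675.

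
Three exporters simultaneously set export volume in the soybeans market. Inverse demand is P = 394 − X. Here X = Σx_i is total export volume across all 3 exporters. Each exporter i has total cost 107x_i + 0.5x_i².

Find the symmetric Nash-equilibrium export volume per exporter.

A representative exporter's profit is π_i = x_i(394 − X) − 107x_i − 0.5x_i², with X = x_i + Σ_{j≠i} x_j.
First-order condition: 287 − 3x_i − Σ_{j≠i} x_j = 0.
Imposing symmetry (x_j = x for all j) turns Σ_{j≠i} x_j into 2x, so 287 = 5x and x = 57.4.

57.4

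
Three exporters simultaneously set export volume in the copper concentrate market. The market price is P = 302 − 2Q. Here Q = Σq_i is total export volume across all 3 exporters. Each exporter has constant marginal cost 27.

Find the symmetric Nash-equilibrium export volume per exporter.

34.375

A representative exporter's profit is π_i = q_i(302 − 2Q) − 27q_i, with Q = q_i + Σ_{j≠i} q_j.
First-order condition: 275 − 4q_i − 2Σ_{j≠i} q_j = 0.
In a symmetric equilibrium every exporter chooses the same q, so Σ_{j≠i} q_j = 2q. The condition becomes 275 − 8q = 0, giving q = 275/8 = 34.375.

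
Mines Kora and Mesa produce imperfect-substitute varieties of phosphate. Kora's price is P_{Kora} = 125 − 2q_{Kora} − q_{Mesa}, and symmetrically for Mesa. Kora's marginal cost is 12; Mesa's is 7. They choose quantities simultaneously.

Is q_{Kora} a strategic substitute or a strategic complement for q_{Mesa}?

strategic substitutes

Mine Kora's profit: π = q_{Kora}(125 − 2q_{Kora} − q_{Mesa}) − 12q_{Kora}.
∂π/∂q_{Kora} = 113 − 4q_{Kora} − q_{Mesa} = 0 ⇒ q_{Kora} = 28.25 − 0.25q_{Mesa}.
The best-response slope dq_{Kora}/dq_{Mesa} = −0.25 < 0: the reaction function is downward-sloping, so the choices are strategic substitutes.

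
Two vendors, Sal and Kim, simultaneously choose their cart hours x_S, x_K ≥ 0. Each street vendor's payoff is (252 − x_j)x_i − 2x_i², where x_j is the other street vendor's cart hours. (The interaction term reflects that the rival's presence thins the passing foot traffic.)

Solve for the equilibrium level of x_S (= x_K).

Sal's payoff is (252 − x_K)x_S − 2x_S².
∂π/∂x_S = 252 − x_K − 4x_S = 0, so x_S = 63 − 0.25x_K.
By symmetry x_K = x_S; substituting into the reaction function, 1.25x_S = 63 and x_S = 50.4.

50.4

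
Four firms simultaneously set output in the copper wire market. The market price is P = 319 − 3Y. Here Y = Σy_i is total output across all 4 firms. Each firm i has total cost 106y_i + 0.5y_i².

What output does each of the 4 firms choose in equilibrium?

13.3125

A representative firm's profit is π_i = y_i(319 − 3Y) − 106y_i − 0.5y_i², with Y = y_i + Σ_{j≠i} y_j.
First-order condition: 213 − 7y_i − 3Σ_{j≠i} y_j = 0.
With identical firms, set every y_j = y: then 213 − 7y − 9y = 0, i.e. y = 213/16 = 13.3125.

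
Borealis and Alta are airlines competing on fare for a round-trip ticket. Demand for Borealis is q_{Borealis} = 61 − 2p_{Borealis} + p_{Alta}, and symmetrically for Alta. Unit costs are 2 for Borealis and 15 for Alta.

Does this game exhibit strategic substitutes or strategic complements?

Borealis's profit: π = (p_{Borealis} − 2)(61 − 2p_{Borealis} + p_{Alta}).
∂π/∂p_{Borealis} = 65 − 4p_{Borealis} + p_{Alta} = 0 ⇒ p_{Borealis} = 16.25 + 0.25p_{Alta}.
The best-response slope dp_{Borealis}/dp_{Alta} = 0.25 > 0: the reaction function is upward-sloping, so the choices are strategic complements.

strategic complements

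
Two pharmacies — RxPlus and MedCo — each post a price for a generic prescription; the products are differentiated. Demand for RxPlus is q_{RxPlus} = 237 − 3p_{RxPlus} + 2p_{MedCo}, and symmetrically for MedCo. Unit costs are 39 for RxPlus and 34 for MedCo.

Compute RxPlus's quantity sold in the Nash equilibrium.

RxPlus's profit: π = (p_{RxPlus} − 39)(237 − 3p_{RxPlus} + 2p_{MedCo}).
∂π/∂p_{RxPlus} = 354 − 6p_{RxPlus} + 2p_{MedCo} = 0 ⇒ p_{RxPlus} = 59 + (1/3)p_{MedCo}.
Similarly p_{MedCo} = 56.5 + (1/3)p_{RxPlus}.
Plugging p_{MedCo} into RxPlus's best response: p_{RxPlus} = 59 + (1/3)(56.5 + (1/3)p_{RxPlus}) ⇒ (8/9)p_{RxPlus} = 467/6, so p_{RxPlus} = 87.5625.
Then p_{MedCo} = 56.5 + (1/3)·87.5625 = 85.6875.
q_{RxPlus} = 237 − 3·87.5625 + 2·85.6875 = 145.6875.

145.6875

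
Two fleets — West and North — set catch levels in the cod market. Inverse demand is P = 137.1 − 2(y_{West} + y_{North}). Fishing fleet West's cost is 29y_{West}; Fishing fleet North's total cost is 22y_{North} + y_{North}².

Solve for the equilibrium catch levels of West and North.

20.92, 12.21

Fishing fleet West's profit: π = y_{West}(137.1 − 2(y_{West} + y_{North})) − 29y_{West}.
∂π/∂y_{West} = 108.1 − 4y_{West} − 2y_{North} = 0, so y_{West} = 27.025 − 0.5y_{North}.
For North: ∂π/∂y_{North} = 115.1 − 6y_{North} − 2y_{West} = 0 ⇒ y_{North} = 1151/60 − (1/3)y_{West}.
Substituting the second reaction function into the first: y_{West} = 27.025 − 0.5(1151/60 − (1/3)y_{West}), which gives (5/6)y_{West} = 523/30 ⇒ y_{West} = 20.92.
Then y_{North} = 1151/60 − (1/3)·20.92 = 12.21.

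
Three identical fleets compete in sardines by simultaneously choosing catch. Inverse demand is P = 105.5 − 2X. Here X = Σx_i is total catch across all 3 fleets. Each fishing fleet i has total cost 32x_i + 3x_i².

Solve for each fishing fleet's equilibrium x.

5.25

A representative fishing fleet's profit is π_i = x_i(105.5 − 2X) − 32x_i − 3x_i², with X = x_i + Σ_{j≠i} x_j.
First-order condition: 73.5 − 10x_i − 2Σ_{j≠i} x_j = 0.
Imposing symmetry (x_j = x for all j) turns Σ_{j≠i} x_j into 2x, so 73.5 = 14x and x = 5.25.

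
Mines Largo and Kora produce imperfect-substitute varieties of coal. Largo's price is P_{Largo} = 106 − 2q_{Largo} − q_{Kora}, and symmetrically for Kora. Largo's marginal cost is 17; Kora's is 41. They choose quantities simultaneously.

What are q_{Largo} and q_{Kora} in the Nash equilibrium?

19.4, 11.4

Mine Largo's profit: π = q_{Largo}(106 − 2q_{Largo} − q_{Kora}) − 17q_{Largo}.
∂π/∂q_{Largo} = 89 − 4q_{Largo} − q_{Kora} = 0 ⇒ q_{Largo} = 22.25 − 0.25q_{Kora}.
Similarly q_{Kora} = 16.25 − 0.25q_{Largo}.
Substituting the second reaction function into the first: q_{Largo} = 22.25 − 0.25(16.25 − 0.25q_{Largo}), which gives 0.9375q_{Largo} = 18.1875 ⇒ q_{Largo} = 19.4.
Then q_{Kora} = 16.25 − 0.25·19.4 = 11.4.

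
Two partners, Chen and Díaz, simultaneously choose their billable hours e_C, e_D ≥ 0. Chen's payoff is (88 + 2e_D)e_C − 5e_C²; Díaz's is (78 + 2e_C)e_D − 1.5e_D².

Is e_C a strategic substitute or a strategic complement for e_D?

strategic complements

Expanding Chen's payoff: 88e_C + 2e_De_C − 5e_C².
∂π/∂e_C = 88 + 2e_D − 10e_C = 0, so e_C = 8.8 + 0.2e_D.
The best-response slope de_C/de_D = 0.2 > 0: the reaction function is upward-sloping, so the choices are strategic complements.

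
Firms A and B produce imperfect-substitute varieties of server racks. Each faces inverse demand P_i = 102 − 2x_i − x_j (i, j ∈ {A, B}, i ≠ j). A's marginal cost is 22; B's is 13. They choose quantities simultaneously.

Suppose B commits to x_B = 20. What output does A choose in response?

15

Firm A's profit: π = x_A(102 − 2x_A − x_B) − 22x_A.
∂π/∂x_A = 80 − 4x_A − x_B = 0 ⇒ x_A = 20 − 0.25x_B.
At x_B = 20: x_A = 20 − 0.25·20 = 15.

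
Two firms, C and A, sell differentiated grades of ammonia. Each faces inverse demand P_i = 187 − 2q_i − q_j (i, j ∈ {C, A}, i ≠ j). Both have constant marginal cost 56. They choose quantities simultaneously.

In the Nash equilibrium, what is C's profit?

1372.88

Firm C's profit: π = q_C(187 − 2q_C − q_A) − 56q_C.
∂π/∂q_C = 131 − 4q_C − q_A = 0 ⇒ q_C = 32.75 − 0.25q_A.
The game is symmetric, so in equilibrium q_A = q_C: the reaction function gives 1.25q_C = 32.75, hence q_C = 26.2.
P_C = 187 − 2·26.2 − 26.2 = 108.4.
Profit = (108.4 − 56)·26.2 = 1372.88.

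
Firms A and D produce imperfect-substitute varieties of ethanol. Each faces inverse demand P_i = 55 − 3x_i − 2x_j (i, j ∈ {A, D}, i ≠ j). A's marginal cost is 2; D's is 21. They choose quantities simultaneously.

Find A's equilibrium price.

25.4375

Firm A's profit: π = x_A(55 − 3x_A − 2x_D) − 2x_A.
∂π/∂x_A = 53 − 6x_A − 2x_D = 0 ⇒ x_A = 53/6 − (1/3)x_D.
Similarly x_D = 17/3 − (1/3)x_A.
Plugging x_D into A's best response: x_A = 53/6 − (1/3)(17/3 − (1/3)x_A) ⇒ (8/9)x_A = 125/18, so x_A = 7.8125.
Then x_D = 17/3 − (1/3)·7.8125 = 3.0625.
P_A = 55 − 3·7.8125 − 2·3.0625 = 25.4375.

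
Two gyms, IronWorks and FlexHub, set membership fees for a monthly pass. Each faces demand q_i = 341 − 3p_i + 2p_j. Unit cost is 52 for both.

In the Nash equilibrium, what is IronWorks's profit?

IronWorks's profit: π = (p_{IronWorks} − 52)(341 − 3p_{IronWorks} + 2p_{FlexHub}).
∂π/∂p_{IronWorks} = 497 − 6p_{IronWorks} + 2p_{FlexHub} = 0 ⇒ p_{IronWorks} = 497/6 + (1/3)p_{FlexHub}.
The game is symmetric, so in equilibrium p_{FlexHub} = p_{IronWorks}: the reaction function gives (2/3)p_{IronWorks} = 497/6, hence p_{IronWorks} = 124.25.
q_{IronWorks} = 341 − 3·124.25 + 2·124.25 = 216.75.
Profit = (124.25 − 52)·216.75 = 15660.1875.

15660.1875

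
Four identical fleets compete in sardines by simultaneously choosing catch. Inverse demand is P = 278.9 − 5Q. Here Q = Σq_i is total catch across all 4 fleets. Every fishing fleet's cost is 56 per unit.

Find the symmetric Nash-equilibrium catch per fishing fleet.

8.916

A representative fishing fleet's profit is π_i = q_i(278.9 − 5Q) − 56q_i, with Q = q_i + Σ_{j≠i} q_j.
First-order condition: 222.9 − 10q_i − 5Σ_{j≠i} q_j = 0.
In a symmetric equilibrium every fishing fleet chooses the same q, so Σ_{j≠i} q_j = 3q. The condition becomes 222.9 − 25q = 0, giving q = 222.9/25 = 8.916.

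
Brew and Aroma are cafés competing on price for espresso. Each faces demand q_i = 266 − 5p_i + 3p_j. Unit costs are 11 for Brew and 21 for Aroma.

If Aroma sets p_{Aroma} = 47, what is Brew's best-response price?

Brew's profit: π = (p_{Brew} − 11)(266 − 5p_{Brew} + 3p_{Aroma}).
∂π/∂p_{Brew} = 321 − 10p_{Brew} + 3p_{Aroma} = 0 ⇒ p_{Brew} = 32.1 + 0.3p_{Aroma}.
At p_{Aroma} = 47: p_{Brew} = 32.1 + 0.3·47 = 46.2.

46.2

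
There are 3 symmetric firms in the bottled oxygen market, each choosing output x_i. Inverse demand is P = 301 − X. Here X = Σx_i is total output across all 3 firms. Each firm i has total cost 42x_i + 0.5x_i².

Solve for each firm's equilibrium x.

51.8

A representative firm's profit is π_i = x_i(301 − X) − 42x_i − 0.5x_i², with X = x_i + Σ_{j≠i} x_j.
First-order condition: 259 − 3x_i − Σ_{j≠i} x_j = 0.
With identical firms, set every x_j = x: then 259 − 3x − 2x = 0, i.e. x = 259/5 = 51.8.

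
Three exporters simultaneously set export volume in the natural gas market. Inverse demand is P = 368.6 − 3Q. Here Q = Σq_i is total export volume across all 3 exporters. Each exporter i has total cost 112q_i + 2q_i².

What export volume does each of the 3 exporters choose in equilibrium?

16.0375

A representative exporter's profit is π_i = q_i(368.6 − 3Q) − 112q_i − 2q_i², with Q = q_i + Σ_{j≠i} q_j.
First-order condition: 256.6 − 10q_i − 3Σ_{j≠i} q_j = 0.
In a symmetric equilibrium every exporter chooses the same q, so Σ_{j≠i} q_j = 2q. The condition becomes 256.6 − 16q = 0, giving q = 256.6/16 = 16.0375.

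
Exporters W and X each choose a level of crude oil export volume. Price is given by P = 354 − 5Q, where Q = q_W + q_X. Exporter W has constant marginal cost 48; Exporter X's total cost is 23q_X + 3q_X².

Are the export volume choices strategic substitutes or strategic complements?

Exporter W's profit: π = q_W(354 − 5(q_W + q_X)) − 48q_W.
∂π/∂q_W = 306 − 10q_W − 5q_X = 0, so q_W = 30.6 − 0.5q_X.
The best-response slope dq_W/dq_X = −0.5 < 0: the reaction function is downward-sloping, so the choices are strategic substitutes.

strategic substitutes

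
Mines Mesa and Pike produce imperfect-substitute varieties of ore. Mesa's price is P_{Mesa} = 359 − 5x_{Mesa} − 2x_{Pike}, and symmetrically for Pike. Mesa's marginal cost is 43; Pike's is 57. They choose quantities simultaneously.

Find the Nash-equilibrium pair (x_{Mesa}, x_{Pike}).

Mine Mesa's profit: π = x_{Mesa}(359 − 5x_{Mesa} − 2x_{Pike}) − 43x_{Mesa}.
∂π/∂x_{Mesa} = 316 − 10x_{Mesa} − 2x_{Pike} = 0 ⇒ x_{Mesa} = 31.6 − 0.2x_{Pike}.
Similarly x_{Pike} = 30.2 − 0.2x_{Mesa}.
Solving the two reaction functions simultaneously: (1 − (−0.2)(−0.2))x_{Mesa} = 31.6 − 0.2·30.2, so 0.96x_{Mesa} = 25.56 and x_{Mesa} = 26.625.
Then x_{Pike} = 30.2 − 0.2·26.625 = 24.875.

26.625, 24.875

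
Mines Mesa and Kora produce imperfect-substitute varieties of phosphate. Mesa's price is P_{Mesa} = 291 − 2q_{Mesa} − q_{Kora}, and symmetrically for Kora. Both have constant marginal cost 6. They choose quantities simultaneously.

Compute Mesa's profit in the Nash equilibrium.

Mine Mesa's profit: π = q_{Mesa}(291 − 2q_{Mesa} − q_{Kora}) − 6q_{Mesa}.
∂π/∂q_{Mesa} = 285 − 4q_{Mesa} − q_{Kora} = 0 ⇒ q_{Mesa} = 71.25 − 0.25q_{Kora}.
The game is symmetric, so in equilibrium q_{Kora} = q_{Mesa}: the reaction function gives 1.25q_{Mesa} = 71.25, hence q_{Mesa} = 57.
P_{Mesa} = 291 − 2·57 − 57 = 120.
Profit = (120 − 6)·57 = 6498.

6498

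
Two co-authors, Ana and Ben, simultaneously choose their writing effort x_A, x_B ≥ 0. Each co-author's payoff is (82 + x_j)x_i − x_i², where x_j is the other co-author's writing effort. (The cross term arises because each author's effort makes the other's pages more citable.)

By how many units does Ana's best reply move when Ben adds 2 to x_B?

1

Ana's payoff is (82 + x_B)x_A − x_A².
∂π/∂x_A = 82 + x_B − 2x_A = 0, so x_A = 41 + 0.5x_B.
The reaction-function slope is 0.5, so a 2-unit rise in x_B moves x_A by 0.5 × 2 = 1. Ana's best response rises — the actions are strategic complements.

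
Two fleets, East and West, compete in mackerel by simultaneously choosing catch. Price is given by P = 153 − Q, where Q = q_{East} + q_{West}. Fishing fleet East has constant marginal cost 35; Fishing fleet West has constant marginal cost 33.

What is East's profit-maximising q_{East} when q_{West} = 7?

Fishing fleet East's profit: π = q_{East}(153 − (q_{East} + q_{West})) − 35q_{East}.
∂π/∂q_{East} = 118 − 2q_{East} − q_{West} = 0, so q_{East} = 59 − 0.5q_{West}.
At q_{West} = 7: q_{East} = 59 − 0.5·7 = 55.5.

55.5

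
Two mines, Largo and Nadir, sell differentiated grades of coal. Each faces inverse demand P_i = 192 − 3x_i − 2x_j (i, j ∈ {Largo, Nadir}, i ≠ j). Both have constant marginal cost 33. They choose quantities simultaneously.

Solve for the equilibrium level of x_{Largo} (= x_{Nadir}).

Mine Largo's profit: π = x_{Largo}(192 − 3x_{Largo} − 2x_{Nadir}) − 33x_{Largo}.
∂π/∂x_{Largo} = 159 − 6x_{Largo} − 2x_{Nadir} = 0 ⇒ x_{Largo} = 26.5 − (1/3)x_{Nadir}.
By symmetry x_{Nadir} = x_{Largo}; substituting into the reaction function, (4/3)x_{Largo} = 26.5 and x_{Largo} = 19.875.

19.875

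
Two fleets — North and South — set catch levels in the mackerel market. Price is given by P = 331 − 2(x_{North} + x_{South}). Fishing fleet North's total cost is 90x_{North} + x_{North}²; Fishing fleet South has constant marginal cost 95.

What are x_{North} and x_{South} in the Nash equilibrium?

24.6, 46.7

Fishing fleet North's profit: π = x_{North}(331 − 2(x_{North} + x_{South})) − 90x_{North} − x_{North}².
∂π/∂x_{North} = 241 − 6x_{North} − 2x_{South} = 0, so x_{North} = 241/6 − (1/3)x_{South}.
For South: ∂π/∂x_{South} = 236 − 4x_{South} − 2x_{North} = 0 ⇒ x_{South} = 59 − 0.5x_{North}.
Plugging x_{South} into North's best response: x_{North} = 241/6 − (1/3)(59 − 0.5x_{North}) ⇒ (5/6)x_{North} = 20.5, so x_{North} = 24.6.
Then x_{South} = 59 − 0.5·24.6 = 46.7.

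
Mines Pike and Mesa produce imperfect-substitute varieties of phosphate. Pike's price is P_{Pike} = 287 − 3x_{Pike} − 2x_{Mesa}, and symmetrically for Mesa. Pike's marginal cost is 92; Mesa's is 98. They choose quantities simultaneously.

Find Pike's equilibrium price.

166.25

Mine Pike's profit: π = x_{Pike}(287 − 3x_{Pike} − 2x_{Mesa}) − 92x_{Pike}.
∂π/∂x_{Pike} = 195 − 6x_{Pike} − 2x_{Mesa} = 0 ⇒ x_{Pike} = 32.5 − (1/3)x_{Mesa}.
Similarly x_{Mesa} = 31.5 − (1/3)x_{Pike}.
Plugging x_{Mesa} into Pike's best response: x_{Pike} = 32.5 − (1/3)(31.5 − (1/3)x_{Pike}) ⇒ (8/9)x_{Pike} = 22, so x_{Pike} = 24.75.
Then x_{Mesa} = 31.5 − (1/3)·24.75 = 23.25.
P_{Pike} = 287 − 3·24.75 − 2·23.25 = 166.25.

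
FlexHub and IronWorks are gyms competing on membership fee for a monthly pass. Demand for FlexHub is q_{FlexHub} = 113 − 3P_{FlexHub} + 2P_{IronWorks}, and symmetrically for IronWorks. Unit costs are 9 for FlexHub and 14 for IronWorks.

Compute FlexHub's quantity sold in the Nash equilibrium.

FlexHub's profit: π = (P_{FlexHub} − 9)(113 − 3P_{FlexHub} + 2P_{IronWorks}).
∂π/∂P_{FlexHub} = 140 − 6P_{FlexHub} + 2P_{IronWorks} = 0 ⇒ P_{FlexHub} = 70/3 + (1/3)P_{IronWorks}.
Similarly P_{IronWorks} = 155/6 + (1/3)P_{FlexHub}.
Solving the two reaction functions simultaneously: (1 − (1/3)(1/3))P_{FlexHub} = 70/3 + (1/3)·(155/6), so (8/9)P_{FlexHub} = 575/18 and P_{FlexHub} = 35.9375.
Then P_{IronWorks} = 155/6 + (1/3)·35.9375 = 37.8125.
q_{FlexHub} = 113 − 3·35.9375 + 2·37.8125 = 80.8125.

80.8125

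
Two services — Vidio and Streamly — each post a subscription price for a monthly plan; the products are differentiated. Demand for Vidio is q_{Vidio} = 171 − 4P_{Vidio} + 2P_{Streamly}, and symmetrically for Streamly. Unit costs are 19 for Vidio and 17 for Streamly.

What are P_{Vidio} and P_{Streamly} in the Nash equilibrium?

Vidio's profit: π = (P_{Vidio} − 19)(171 − 4P_{Vidio} + 2P_{Streamly}).
∂π/∂P_{Vidio} = 247 − 8P_{Vidio} + 2P_{Streamly} = 0 ⇒ P_{Vidio} = 30.875 + 0.25P_{Streamly}.
Similarly P_{Streamly} = 29.875 + 0.25P_{Vidio}.
Plugging P_{Streamly} into Vidio's best response: P_{Vidio} = 30.875 + 0.25(29.875 + 0.25P_{Vidio}) ⇒ 0.9375P_{Vidio} = 1227/32, so P_{Vidio} = 40.9.
Then P_{Streamly} = 29.875 + 0.25·40.9 = 40.1.

40.9, 40.1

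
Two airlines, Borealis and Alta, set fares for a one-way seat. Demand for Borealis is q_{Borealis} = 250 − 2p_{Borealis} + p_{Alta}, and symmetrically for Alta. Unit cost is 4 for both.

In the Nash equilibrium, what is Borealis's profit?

Borealis's profit: π = (p_{Borealis} − 4)(250 − 2p_{Borealis} + p_{Alta}).
∂π/∂p_{Borealis} = 258 − 4p_{Borealis} + p_{Alta} = 0 ⇒ p_{Borealis} = 64.5 + 0.25p_{Alta}.
The game is symmetric, so in equilibrium p_{Alta} = p_{Borealis}: the reaction function gives 0.75p_{Borealis} = 64.5, hence p_{Borealis} = 86.
q_{Borealis} = 250 − 2·86 + 86 = 164.
Profit = (86 − 4)·164 = 13448.

13448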